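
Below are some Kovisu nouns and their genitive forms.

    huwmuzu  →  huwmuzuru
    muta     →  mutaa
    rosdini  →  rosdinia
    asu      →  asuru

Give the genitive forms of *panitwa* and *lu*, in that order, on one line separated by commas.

The suffix is conditioned by the last vowel: -ru when the last vowel of the stem is a rounded vowel (*huwmuzu*, *asu*); -a when the last vowel of the stem is an unrounded vowel (*muta*, *rosdini*).
The last vowel of *panitwa* is /a/, which is an unrounded vowel, so the suffix is -a, giving *panitwaa*.
*lu*: last vowel = /u/, a rounded vowel → -ru → *luru*.

panitwaa, luru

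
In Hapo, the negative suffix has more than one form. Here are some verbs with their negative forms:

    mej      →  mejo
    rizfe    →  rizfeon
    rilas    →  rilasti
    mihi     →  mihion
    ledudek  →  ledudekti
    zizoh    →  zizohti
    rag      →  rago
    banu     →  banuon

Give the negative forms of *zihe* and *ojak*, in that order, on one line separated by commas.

ziheon, ojakti

Looking at the final sound of each stem: -ti when the stem ends in a voiceless consonant (*rilas*, *ledudek*, *zizoh*); -o when the stem ends in a voiced consonant (*mej*, *rag*); -on when the stem ends in a vowel (*rizfe*, *mihi*, *banu*).
*zihe* — final sound /e/ (a vowel) → -on → *ziheon*.
The final sound of *ojak* is /k/, which is a voiceless consonant, so the suffix is -ti, giving *ojakti*.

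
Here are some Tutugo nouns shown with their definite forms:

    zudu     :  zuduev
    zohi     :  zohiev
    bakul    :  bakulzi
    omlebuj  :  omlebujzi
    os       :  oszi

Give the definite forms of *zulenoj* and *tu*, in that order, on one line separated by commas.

The alternation tracks the final sound of the stem — -zi when the stem ends in a consonant (*bakul*, *omlebuj*, *os*); -ev when the stem ends in a vowel (*zudu*, *zohi*).
The final sound of *zulenoj* is /j/, which is a consonant, so the suffix is -zi, giving *zulenojzi*.
*tu* — final sound /u/ (a vowel) → -ev → *tuev*.

zulenojzi, tuev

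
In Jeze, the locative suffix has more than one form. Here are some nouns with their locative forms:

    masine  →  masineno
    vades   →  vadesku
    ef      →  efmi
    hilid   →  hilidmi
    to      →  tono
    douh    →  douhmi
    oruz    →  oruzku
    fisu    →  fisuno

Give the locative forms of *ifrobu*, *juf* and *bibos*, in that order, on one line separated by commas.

The pattern is sibilance of the final sound: -ku when the stem ends in a sibilant (*vades*, *oruz*); -mi when the stem ends in a non-sibilant consonant (*ef*, *hilid*, *douh*); -no when the stem ends in a vowel (*masine*, *to*, *fisu*).
Since the final sound of *ifrobu* is /u/ (a vowel), it takes -no, giving *ifrobuno*.
*juf* — final sound /f/ (a non-sibilant consonant) → -mi → *jufmi*.
The final sound of *bibos* is /s/, which is a sibilant, so the suffix is -ku, giving *bibosku*.

ifrobuno, jufmi, bibosku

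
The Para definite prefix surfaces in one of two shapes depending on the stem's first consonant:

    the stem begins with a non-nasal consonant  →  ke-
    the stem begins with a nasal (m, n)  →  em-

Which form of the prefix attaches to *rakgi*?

ke-

Since the first consonant of *rakgi* is /r/ (non-nasal), it takes ke-.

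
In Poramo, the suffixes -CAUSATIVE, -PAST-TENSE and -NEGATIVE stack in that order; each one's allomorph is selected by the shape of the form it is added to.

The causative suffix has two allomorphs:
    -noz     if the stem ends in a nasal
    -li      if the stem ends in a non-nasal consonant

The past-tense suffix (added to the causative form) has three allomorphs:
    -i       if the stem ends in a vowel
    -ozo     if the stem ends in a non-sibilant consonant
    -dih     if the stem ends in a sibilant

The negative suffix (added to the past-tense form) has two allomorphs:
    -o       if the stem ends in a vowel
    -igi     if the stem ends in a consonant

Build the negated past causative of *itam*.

itamnozdihigi

*itam* — final consonant /m/ (a nasal) → -noz → *itamnoz*.
The causative form *itamnoz*: final sound = /z/, a sibilant → -dih → *itamnozdih*.
The past-tense form *itamnozdih* — final sound /h/ (a consonant) → -igi → *itamnozdihigi*.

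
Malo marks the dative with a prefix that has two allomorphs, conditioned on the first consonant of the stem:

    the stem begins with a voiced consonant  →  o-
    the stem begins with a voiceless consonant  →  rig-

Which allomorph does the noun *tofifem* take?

rig-

The first consonant of *tofifem* is /t/, which is voiceless, so the prefix is rig-.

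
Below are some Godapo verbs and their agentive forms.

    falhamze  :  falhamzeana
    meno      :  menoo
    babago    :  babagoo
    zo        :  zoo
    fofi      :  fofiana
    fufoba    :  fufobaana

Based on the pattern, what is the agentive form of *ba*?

baana

Looking at the last vowel of each stem: -o when the last vowel of the stem is a rounded vowel (*meno*, *babago*, *zo*); -ana when the last vowel of the stem is an unrounded vowel (*falhamze*, *fofi*, *fufoba*).
*ba* — last vowel /a/ (an unrounded vowel) → -ana → *baana*.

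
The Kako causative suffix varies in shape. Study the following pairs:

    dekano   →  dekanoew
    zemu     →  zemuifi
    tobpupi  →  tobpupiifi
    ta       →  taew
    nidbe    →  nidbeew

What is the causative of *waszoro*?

waszoroew

Looking at the last vowel of each stem: -ifi when the last vowel of the stem is a high vowel (*zemu*, *tobpupi*); -ew when the last vowel of the stem is a non-high vowel (*dekano*, *ta*, *nidbe*).
Since the last vowel of *waszoro* is /o/ (a non-high vowel), it takes -ew, giving *waszoroew*.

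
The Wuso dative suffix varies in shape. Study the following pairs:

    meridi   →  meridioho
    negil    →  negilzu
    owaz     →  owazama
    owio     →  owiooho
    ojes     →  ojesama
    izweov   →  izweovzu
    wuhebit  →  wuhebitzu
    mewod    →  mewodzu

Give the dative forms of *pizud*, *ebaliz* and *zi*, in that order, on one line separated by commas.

pizudzu, ebalizama, zioho

The pattern is sibilance of the final sound: -ama when the stem ends in a sibilant (*owaz*, *ojes*); -zu when the stem ends in a non-sibilant consonant (*negil*, *izweov*, *wuhebit*, *mewod*); -oho when the stem ends in a vowel (*meridi*, *owio*).
The final sound of *pizud* is /d/, which is a non-sibilant consonant, so the suffix is -zu, giving *pizudzu*.
Since the final sound of *ebaliz* is /z/ (a sibilant), it takes -ama, giving *ebalizama*.
*zi*: final sound = /i/, a vowel → -oho → *zioho*.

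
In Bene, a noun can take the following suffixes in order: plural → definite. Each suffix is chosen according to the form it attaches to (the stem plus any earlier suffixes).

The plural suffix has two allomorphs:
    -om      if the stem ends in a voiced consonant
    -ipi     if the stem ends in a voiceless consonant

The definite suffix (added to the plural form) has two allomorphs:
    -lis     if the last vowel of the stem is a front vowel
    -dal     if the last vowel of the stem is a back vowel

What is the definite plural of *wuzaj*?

*wuzaj*: final consonant = /j/, voiced → -om → *wuzajom*.
Since the last vowel of the plural form *wuzajom* is /o/ (a back vowel), it takes -dal, giving *wuzajomdal*.

wuzajomdal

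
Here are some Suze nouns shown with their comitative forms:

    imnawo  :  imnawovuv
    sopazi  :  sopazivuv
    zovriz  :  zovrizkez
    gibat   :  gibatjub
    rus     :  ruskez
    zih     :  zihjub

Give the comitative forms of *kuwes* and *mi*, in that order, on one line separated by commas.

kuweskez, mivuv

The suffix is conditioned by the final sound: -kez when the stem ends in a sibilant (*zovriz*, *rus*); -jub when the stem ends in a non-sibilant consonant (*gibat*, *zih*); -vuv when the stem ends in a vowel (*imnawo*, *sopazi*).
*kuwes*: final sound = /s/, a sibilant → -kez → *kuweskez*.
The final sound of *mi* is /i/, which is a vowel, so the suffix is -vuv, giving *mivuv*.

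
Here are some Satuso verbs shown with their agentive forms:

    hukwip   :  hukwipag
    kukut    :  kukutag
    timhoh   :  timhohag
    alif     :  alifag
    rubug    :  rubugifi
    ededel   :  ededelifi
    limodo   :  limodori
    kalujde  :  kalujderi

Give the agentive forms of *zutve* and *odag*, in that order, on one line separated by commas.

The suffix is conditioned by the final sound: -ag when the stem ends in a voiceless consonant (*hukwip*, *kukut*, *timhoh*, *alif*); -ifi when the stem ends in a voiced consonant (*rubug*, *ededel*); -ri when the stem ends in a vowel (*limodo*, *kalujde*).
*zutve* — final sound /e/ (a vowel) → -ri → *zutveri*.
Since the final sound of *odag* is /g/ (a voiced consonant), it takes -ifi, giving *odagifi*.

zutveri, odagifi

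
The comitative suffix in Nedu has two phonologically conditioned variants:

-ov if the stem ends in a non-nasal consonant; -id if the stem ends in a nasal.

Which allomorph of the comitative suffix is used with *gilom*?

*gilom*: final consonant = /m/, a nasal → -id.

-id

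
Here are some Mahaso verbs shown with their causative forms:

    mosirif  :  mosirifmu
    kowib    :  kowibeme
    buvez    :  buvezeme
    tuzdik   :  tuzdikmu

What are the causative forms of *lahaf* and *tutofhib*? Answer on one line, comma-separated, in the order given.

lahafmu, tutofhibeme

Looking at the final consonant of each stem: -mu when the stem ends in a voiceless consonant (*mosirif*, *tuzdik*); -eme when the stem ends in a voiced consonant (*kowib*, *buvez*).
*lahaf* — final consonant /f/ (voiceless) → -mu → *lahafmu*.
*tutofhib* — final consonant /b/ (voiced) → -eme → *tutofhibeme*.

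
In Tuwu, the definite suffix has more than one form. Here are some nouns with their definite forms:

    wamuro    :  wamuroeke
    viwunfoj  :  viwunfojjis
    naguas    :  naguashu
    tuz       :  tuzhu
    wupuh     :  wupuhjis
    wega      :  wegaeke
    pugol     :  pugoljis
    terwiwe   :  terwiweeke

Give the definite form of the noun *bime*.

The pattern is sibilance of the final sound: -hu when the stem ends in a sibilant (*naguas*, *tuz*); -jis when the stem ends in a non-sibilant consonant (*viwunfoj*, *wupuh*, *pugol*); -eke when the stem ends in a vowel (*wamuro*, *wega*, *terwiwe*).
*bime* — final sound /e/ (a vowel) → -eke → *bimeeke*.

bimeeke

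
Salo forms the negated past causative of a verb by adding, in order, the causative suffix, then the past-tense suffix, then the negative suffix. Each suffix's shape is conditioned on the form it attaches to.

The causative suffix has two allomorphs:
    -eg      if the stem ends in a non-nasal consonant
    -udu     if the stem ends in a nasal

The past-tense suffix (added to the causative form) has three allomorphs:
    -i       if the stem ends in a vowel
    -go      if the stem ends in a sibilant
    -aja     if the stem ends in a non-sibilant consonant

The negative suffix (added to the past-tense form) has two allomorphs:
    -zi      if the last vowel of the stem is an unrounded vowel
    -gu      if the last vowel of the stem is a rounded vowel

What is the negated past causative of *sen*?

senuduizi

The final consonant of *sen* is /n/, which is a nasal, so the causative suffix is -udu, giving *senudu*.
Since the final sound of the causative form *senudu* is /u/ (a vowel), it takes -i, giving *senudui*.
Since the last vowel of the past-tense form *senudui* is /i/ (an unrounded vowel), it takes -zi, giving *senuduizi*.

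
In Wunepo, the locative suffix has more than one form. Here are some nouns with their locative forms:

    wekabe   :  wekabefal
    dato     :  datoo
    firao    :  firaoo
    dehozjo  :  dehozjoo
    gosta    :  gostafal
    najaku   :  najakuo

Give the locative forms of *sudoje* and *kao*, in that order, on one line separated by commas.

sudojefal, kaoo

Looking at the last vowel of each stem: -o when the last vowel of the stem is a rounded vowel (*dato*, *firao*, *dehozjo*, *najaku*); -fal when the last vowel of the stem is an unrounded vowel (*wekabe*, *gosta*).
Since the last vowel of *sudoje* is /e/ (an unrounded vowel), it takes -fal, giving *sudojefal*.
The last vowel of *kao* is /o/, which is a rounded vowel, so the suffix is -o, giving *kaoo*.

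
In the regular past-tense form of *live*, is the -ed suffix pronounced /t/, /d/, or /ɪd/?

/d/

The stem *live* ends in a voiced sound other than /d/.
The -ed suffix is realized as /ɪd/ after /t, d/; as /t/ after other voiceless consonants; and as /d/ after other voiced sounds.
So -ed on *live* is pronounced /d/.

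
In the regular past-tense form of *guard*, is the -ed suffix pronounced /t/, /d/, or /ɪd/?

/ɪd/

The stem *guard* ends in /t/ or /d/.
The -ed suffix is realized as /ɪd/ after /t, d/; as /t/ after other voiceless consonants; and as /d/ after other voiced sounds.
So -ed on *guard* is pronounced /ɪd/.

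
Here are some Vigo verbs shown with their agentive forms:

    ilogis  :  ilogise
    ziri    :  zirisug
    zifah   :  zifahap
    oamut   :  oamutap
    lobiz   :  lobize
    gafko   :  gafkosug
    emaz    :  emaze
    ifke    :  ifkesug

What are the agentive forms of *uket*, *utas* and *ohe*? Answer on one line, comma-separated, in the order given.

The pattern is sibilance of the final sound: -e when the stem ends in a sibilant (*ilogis*, *lobiz*, *emaz*); -ap when the stem ends in a non-sibilant consonant (*zifah*, *oamut*); -sug when the stem ends in a vowel (*ziri*, *gafko*, *ifke*).
Since the final sound of *uket* is /t/ (a non-sibilant consonant), it takes -ap, giving *uketap*.
The final sound of *utas* is /s/, which is a sibilant, so the suffix is -e, giving *utase*.
The final sound of *ohe* is /e/, which is a vowel, so the suffix is -sug, giving *ohesug*.

uketap, utase, ohesug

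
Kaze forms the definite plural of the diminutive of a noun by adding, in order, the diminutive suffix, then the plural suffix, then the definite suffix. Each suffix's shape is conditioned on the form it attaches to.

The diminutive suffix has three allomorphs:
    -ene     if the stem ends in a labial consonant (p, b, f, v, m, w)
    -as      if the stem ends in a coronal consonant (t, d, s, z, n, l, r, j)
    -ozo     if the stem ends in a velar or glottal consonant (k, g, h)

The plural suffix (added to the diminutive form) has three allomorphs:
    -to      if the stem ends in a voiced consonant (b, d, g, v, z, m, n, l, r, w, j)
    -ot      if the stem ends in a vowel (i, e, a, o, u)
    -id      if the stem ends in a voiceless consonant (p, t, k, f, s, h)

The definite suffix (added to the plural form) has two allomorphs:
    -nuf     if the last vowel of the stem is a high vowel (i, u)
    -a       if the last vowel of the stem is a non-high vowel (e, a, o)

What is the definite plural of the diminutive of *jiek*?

jiekozoota

*jiek*: final consonant = /k/, velar/glottal → -ozo → *jiekozo*.
Since the final sound of the diminutive form *jiekozo* is /o/ (a vowel), it takes -ot, giving *jiekozoot*.
The plural form *jiekozoot*: last vowel = /o/, a non-high vowel → -a → *jiekozoota*.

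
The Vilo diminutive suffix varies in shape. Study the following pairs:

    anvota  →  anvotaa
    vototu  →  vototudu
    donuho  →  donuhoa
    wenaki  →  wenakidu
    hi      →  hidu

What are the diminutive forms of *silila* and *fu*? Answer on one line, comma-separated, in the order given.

sililaa, fudu

The pattern is height harmony: -du when the last vowel of the stem is a high vowel (*vototu*, *wenaki*, *hi*); -a when the last vowel of the stem is a non-high vowel (*anvota*, *donuho*).
Since the last vowel of *silila* is /a/ (a non-high vowel), it takes -a, giving *sililaa*.
*fu*: last vowel = /u/, a high vowel → -du → *fudu*.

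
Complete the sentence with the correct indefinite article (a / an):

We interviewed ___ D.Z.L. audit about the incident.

a

The indefinite article is chosen by the initial *sound* of the following word, not its spelling.
The initialism *D.Z.L.* is read letter by letter; the first letter, D, is pronounced /diː/, which begins with a consonant sound.
So the article is *a*: We interviewed a D.Z.L. audit about the incident.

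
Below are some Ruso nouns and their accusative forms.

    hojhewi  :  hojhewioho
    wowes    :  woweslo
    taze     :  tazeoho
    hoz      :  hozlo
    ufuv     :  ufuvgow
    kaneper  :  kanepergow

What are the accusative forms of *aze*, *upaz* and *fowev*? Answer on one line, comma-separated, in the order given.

Looking at the final sound of each stem: -lo when the stem ends in a sibilant (*wowes*, *hoz*); -gow when the stem ends in a non-sibilant consonant (*ufuv*, *kaneper*); -oho when the stem ends in a vowel (*hojhewi*, *taze*).
*aze*: final sound = /e/, a vowel → -oho → *azeoho*.
*upaz* — final sound /z/ (a sibilant) → -lo → *upazlo*.
The final sound of *fowev* is /v/, which is a non-sibilant consonant, so the suffix is -gow, giving *fowevgow*.

azeoho, upazlo, fowevgow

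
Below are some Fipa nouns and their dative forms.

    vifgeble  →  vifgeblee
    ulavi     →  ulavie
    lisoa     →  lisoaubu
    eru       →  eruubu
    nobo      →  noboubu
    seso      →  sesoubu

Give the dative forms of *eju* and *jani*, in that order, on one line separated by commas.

ejuubu, janie

Looking at the last vowel of each stem: -e when the last vowel of the stem is a front vowel (*vifgeble*, *ulavi*); -ubu when the last vowel of the stem is a back vowel (*lisoa*, *eru*, *nobo*, *seso*).
*eju*: last vowel = /u/, a back vowel → -ubu → *ejuubu*.
*jani* — last vowel /i/ (a front vowel) → -e → *janie*.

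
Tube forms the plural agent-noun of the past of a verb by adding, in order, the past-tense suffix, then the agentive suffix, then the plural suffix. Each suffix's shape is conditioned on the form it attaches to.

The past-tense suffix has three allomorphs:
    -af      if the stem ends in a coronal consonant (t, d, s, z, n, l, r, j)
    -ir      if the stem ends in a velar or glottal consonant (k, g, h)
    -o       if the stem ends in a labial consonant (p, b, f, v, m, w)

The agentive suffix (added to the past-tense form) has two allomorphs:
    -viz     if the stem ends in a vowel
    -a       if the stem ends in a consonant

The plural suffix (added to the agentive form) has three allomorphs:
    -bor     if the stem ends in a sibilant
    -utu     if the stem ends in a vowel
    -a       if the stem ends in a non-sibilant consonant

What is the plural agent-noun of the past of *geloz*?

gelozafautu

The final consonant of *geloz* is /z/, which is coronal, so the past-tense suffix is -af, giving *gelozaf*.
The final sound of the past-tense form *gelozaf* is /f/, which is a consonant, so the agentive suffix is -a, giving *gelozafa*.
The final sound of the agentive form *gelozafa* is /a/, which is a vowel, so the plural suffix is -utu, giving *gelozafautu*.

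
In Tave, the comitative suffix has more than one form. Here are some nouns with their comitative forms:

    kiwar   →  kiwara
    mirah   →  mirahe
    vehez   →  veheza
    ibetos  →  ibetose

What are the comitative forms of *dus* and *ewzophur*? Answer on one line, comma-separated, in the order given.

The alternation tracks the final consonant of the stem — -e when the stem ends in a voiceless consonant (*mirah*, *ibetos*); -a when the stem ends in a voiced consonant (*kiwar*, *vehez*).
*dus* — final consonant /s/ (voiceless) → -e → *duse*.
*ewzophur*: final consonant = /r/, voiced → -a → *ewzophura*.

duse, ewzophura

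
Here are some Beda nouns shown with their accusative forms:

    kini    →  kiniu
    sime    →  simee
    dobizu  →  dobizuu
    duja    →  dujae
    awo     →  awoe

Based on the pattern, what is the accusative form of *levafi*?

The alternation tracks the last vowel of the stem — -u when the last vowel of the stem is a high vowel (*kini*, *dobizu*); -e when the last vowel of the stem is a non-high vowel (*sime*, *duja*, *awo*).
Since the last vowel of *levafi* is /i/ (a high vowel), it takes -u, giving *levafiu*.

levafiu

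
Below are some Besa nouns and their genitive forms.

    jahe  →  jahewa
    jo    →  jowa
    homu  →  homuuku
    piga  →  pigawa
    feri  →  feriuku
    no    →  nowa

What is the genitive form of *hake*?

The alternation tracks the last vowel of the stem — -uku when the last vowel of the stem is a high vowel (*homu*, *feri*); -wa when the last vowel of the stem is a non-high vowel (*jahe*, *jo*, *piga*, *no*).
The last vowel of *hake* is /e/, which is a non-high vowel, so the suffix is -wa, giving *hakewa*.

hakewa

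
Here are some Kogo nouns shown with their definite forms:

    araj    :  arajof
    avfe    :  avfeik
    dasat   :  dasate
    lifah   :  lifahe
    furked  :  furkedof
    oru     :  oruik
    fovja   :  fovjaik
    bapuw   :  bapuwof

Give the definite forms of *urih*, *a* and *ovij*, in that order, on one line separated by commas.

The alternation tracks the final sound of the stem — -e when the stem ends in a voiceless consonant (*dasat*, *lifah*); -of when the stem ends in a voiced consonant (*araj*, *furked*, *bapuw*); -ik when the stem ends in a vowel (*avfe*, *oru*, *fovja*).
The final sound of *urih* is /h/, which is a voiceless consonant, so the suffix is -e, giving *urihe*.
*a*: final sound = /a/, a vowel → -ik → *aik*.
*ovij*: final sound = /j/, a voiced consonant → -of → *ovijof*.

urihe, aik, ovijof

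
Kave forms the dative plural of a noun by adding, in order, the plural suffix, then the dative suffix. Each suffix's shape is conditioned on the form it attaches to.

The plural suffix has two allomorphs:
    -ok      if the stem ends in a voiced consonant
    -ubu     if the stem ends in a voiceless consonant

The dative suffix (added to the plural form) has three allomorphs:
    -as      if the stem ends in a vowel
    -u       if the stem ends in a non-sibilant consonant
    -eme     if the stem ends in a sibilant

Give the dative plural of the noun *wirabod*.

*wirabod* — final consonant /d/ (voiced) → -ok → *wirabodok*.
The plural form *wirabodok* — final sound /k/ (a non-sibilant consonant) → -u → *wirabodoku*.

wirabodoku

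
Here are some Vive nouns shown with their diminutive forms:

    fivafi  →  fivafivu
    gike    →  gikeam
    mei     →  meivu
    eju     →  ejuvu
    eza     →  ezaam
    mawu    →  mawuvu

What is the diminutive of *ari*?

arivu

The pattern is height harmony: -vu when the last vowel of the stem is a high vowel (*fivafi*, *mei*, *eju*, *mawu*); -am when the last vowel of the stem is a non-high vowel (*gike*, *eza*).
The last vowel of *ari* is /i/, which is a high vowel, so the suffix is -vu, giving *arivu*.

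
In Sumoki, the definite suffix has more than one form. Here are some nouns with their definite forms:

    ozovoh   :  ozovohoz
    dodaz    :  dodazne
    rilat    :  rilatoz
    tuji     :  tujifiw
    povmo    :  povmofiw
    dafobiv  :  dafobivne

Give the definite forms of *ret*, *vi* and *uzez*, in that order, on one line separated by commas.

retoz, vifiw, uzezne

The pattern is voicing of the final sound: -oz when the stem ends in a voiceless consonant (*ozovoh*, *rilat*); -ne when the stem ends in a voiced consonant (*dodaz*, *dafobiv*); -fiw when the stem ends in a vowel (*tuji*, *povmo*).
The final sound of *ret* is /t/, which is a voiceless consonant, so the suffix is -oz, giving *retoz*.
The final sound of *vi* is /i/, which is a vowel, so the suffix is -fiw, giving *vifiw*.
*uzez*: final sound = /z/, a voiced consonant → -ne → *uzezne*.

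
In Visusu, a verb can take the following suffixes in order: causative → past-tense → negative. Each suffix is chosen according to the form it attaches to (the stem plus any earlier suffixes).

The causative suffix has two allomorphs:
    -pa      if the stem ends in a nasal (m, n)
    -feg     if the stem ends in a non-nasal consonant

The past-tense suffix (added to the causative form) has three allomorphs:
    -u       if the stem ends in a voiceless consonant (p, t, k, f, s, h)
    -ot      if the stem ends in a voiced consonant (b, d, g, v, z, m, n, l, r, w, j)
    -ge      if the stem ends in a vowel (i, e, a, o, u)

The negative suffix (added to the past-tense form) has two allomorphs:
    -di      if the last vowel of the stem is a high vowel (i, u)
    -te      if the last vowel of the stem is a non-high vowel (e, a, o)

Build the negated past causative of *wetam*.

wetampagete

The final consonant of *wetam* is /m/, which is a nasal, so the causative suffix is -pa, giving *wetampa*.
Since the final sound of the causative form *wetampa* is /a/ (a vowel), it takes -ge, giving *wetampage*.
The past-tense form *wetampage*: last vowel = /e/, a non-high vowel → -te → *wetampagete*.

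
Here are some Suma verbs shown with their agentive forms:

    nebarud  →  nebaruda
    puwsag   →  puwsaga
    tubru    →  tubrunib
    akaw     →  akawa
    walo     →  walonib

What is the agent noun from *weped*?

The pattern is consonant vs. vowel: -a when the stem ends in a consonant (*nebarud*, *puwsag*, *akaw*); -nib when the stem ends in a vowel (*tubru*, *walo*).
*weped*: final sound = /d/, a consonant → -a → *wepeda*.

wepeda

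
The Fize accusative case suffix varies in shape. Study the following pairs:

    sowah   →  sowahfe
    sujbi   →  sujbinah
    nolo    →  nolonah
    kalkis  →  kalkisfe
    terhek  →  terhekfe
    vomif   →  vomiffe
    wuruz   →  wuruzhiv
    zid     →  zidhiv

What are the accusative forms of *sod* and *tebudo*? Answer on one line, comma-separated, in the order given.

The pattern is voicing of the final sound: -fe when the stem ends in a voiceless consonant (*sowah*, *kalkis*, *terhek*, *vomif*); -hiv when the stem ends in a voiced consonant (*wuruz*, *zid*); -nah when the stem ends in a vowel (*sujbi*, *nolo*).
The final sound of *sod* is /d/, which is a voiced consonant, so the suffix is -hiv, giving *sodhiv*.
The final sound of *tebudo* is /o/, which is a vowel, so the suffix is -nah, giving *tebudonah*.

sodhiv, tebudonah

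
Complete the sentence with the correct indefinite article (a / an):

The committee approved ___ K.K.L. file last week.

The indefinite article is chosen by the initial *sound* of the following word, not its spelling.
The initialism *K.K.L.* is read letter by letter; the first letter, K, is pronounced /keɪ/, which begins with a consonant sound.
So the article is *a*: The committee approved a K.K.L. file last week.

a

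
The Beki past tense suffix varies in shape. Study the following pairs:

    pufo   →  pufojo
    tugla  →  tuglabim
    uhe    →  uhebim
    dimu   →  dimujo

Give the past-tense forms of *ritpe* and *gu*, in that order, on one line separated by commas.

The alternation tracks the last vowel of the stem — -jo when the last vowel of the stem is a rounded vowel (*pufo*, *dimu*); -bim when the last vowel of the stem is an unrounded vowel (*tugla*, *uhe*).
The last vowel of *ritpe* is /e/, which is an unrounded vowel, so the suffix is -bim, giving *ritpebim*.
*gu*: last vowel = /u/, a rounded vowel → -jo → *gujo*.

ritpebim, gujo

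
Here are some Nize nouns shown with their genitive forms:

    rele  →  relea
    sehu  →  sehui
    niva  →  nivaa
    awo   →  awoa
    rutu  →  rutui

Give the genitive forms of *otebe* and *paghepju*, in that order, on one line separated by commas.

The suffix is conditioned by the last vowel: -i when the last vowel of the stem is a high vowel (*sehu*, *rutu*); -a when the last vowel of the stem is a non-high vowel (*rele*, *niva*, *awo*).
*otebe*: last vowel = /e/, a non-high vowel → -a → *otebea*.
The last vowel of *paghepju* is /u/, which is a high vowel, so the suffix is -i, giving *paghepjui*.

otebea, paghepjui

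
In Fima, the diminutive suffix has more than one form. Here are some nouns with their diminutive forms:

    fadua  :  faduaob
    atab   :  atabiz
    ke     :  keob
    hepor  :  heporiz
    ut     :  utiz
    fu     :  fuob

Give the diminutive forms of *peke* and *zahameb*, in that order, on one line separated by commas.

pekeob, zahamebiz

Looking at the final sound of each stem: -iz when the stem ends in a consonant (*atab*, *hepor*, *ut*); -ob when the stem ends in a vowel (*fadua*, *ke*, *fu*).
*peke*: final sound = /e/, a vowel → -ob → *pekeob*.
The final sound of *zahameb* is /b/, which is a consonant, so the suffix is -iz, giving *zahamebiz*.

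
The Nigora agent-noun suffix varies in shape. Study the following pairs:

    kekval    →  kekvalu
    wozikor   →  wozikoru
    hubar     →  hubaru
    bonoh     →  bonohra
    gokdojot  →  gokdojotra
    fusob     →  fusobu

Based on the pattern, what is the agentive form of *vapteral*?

vapteralu

Looking at the final consonant of each stem: -ra when the stem ends in a voiceless consonant (*bonoh*, *gokdojot*); -u when the stem ends in a voiced consonant (*kekval*, *wozikor*, *hubar*, *fusob*).
*vapteral*: final consonant = /l/, voiced → -u → *vapteralu*.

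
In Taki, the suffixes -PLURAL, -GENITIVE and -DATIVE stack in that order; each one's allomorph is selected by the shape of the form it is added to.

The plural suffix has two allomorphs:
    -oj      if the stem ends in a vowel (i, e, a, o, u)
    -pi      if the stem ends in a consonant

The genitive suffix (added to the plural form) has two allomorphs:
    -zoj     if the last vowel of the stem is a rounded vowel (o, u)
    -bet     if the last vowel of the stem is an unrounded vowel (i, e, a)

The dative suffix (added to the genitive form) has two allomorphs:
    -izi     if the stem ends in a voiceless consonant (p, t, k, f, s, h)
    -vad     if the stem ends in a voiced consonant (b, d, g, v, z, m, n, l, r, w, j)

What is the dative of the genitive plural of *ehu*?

ehuojzojvad

*ehu*: final sound = /u/, a vowel → -oj → *ehuoj*.
The plural form *ehuoj* — last vowel /o/ (a rounded vowel) → -zoj → *ehuojzoj*.
The genitive form *ehuojzoj*: final consonant = /j/, voiced → -vad → *ehuojzojvad*.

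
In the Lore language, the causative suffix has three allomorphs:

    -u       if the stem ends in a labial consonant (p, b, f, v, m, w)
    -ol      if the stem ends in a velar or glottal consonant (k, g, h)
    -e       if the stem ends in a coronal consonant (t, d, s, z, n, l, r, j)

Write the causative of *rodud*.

Since the final consonant of *rodud* is /d/ (coronal), it takes -e, giving *rodude*.

rodude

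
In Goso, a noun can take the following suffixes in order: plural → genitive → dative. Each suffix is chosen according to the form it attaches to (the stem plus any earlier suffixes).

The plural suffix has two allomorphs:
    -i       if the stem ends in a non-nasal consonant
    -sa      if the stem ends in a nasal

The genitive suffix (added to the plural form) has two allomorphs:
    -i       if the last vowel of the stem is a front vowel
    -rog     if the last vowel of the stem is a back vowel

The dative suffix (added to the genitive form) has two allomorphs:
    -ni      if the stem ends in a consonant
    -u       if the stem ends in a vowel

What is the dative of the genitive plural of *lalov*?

*lalov*: final consonant = /v/, non-nasal → -i → *lalovi*.
The plural form *lalovi* — last vowel /i/ (a front vowel) → -i → *lalovii*.
Since the final sound of the genitive form *lalovii* is /i/ (a vowel), it takes -u, giving *laloviiu*.

laloviiu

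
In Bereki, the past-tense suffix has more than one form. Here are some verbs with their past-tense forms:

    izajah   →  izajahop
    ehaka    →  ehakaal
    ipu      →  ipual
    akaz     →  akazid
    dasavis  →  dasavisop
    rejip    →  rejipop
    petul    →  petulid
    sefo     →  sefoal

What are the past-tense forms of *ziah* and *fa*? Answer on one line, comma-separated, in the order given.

Looking at the final sound of each stem: -op when the stem ends in a voiceless consonant (*izajah*, *dasavis*, *rejip*); -id when the stem ends in a voiced consonant (*akaz*, *petul*); -al when the stem ends in a vowel (*ehaka*, *ipu*, *sefo*).
*ziah* — final sound /h/ (a voiceless consonant) → -op → *ziahop*.
*fa* — final sound /a/ (a vowel) → -al → *faal*.

ziahop, faal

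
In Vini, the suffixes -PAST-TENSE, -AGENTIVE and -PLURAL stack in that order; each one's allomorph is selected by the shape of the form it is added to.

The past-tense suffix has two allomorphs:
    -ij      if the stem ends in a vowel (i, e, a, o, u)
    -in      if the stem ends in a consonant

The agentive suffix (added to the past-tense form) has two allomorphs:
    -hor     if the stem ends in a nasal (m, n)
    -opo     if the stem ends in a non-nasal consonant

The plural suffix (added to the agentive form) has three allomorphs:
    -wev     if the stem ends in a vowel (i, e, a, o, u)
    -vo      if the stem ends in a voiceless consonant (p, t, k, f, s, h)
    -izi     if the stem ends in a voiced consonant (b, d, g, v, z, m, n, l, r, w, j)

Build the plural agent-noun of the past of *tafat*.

Since the final sound of *tafat* is /t/ (a consonant), it takes -in, giving *tafatin*.
The past-tense form *tafatin* — final consonant /n/ (a nasal) → -hor → *tafatinhor*.
The agentive form *tafatinhor*: final sound = /r/, a voiced consonant → -izi → *tafatinhorizi*.

tafatinhorizi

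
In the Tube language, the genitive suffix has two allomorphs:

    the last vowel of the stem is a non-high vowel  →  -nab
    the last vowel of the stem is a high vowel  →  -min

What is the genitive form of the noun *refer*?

*refer* — last vowel /e/ (a non-high vowel) → -nab → *refernab*.

refernab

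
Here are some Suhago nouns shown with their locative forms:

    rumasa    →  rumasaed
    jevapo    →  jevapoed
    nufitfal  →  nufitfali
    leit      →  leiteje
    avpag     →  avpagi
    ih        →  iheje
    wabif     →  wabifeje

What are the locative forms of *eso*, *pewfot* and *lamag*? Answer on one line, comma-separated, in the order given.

The pattern is voicing of the final sound: -eje when the stem ends in a voiceless consonant (*leit*, *ih*, *wabif*); -i when the stem ends in a voiced consonant (*nufitfal*, *avpag*); -ed when the stem ends in a vowel (*rumasa*, *jevapo*).
The final sound of *eso* is /o/, which is a vowel, so the suffix is -ed, giving *esoed*.
*pewfot* — final sound /t/ (a voiceless consonant) → -eje → *pewfoteje*.
*lamag* — final sound /g/ (a voiced consonant) → -i → *lamagi*.

esoed, pewfoteje, lamagi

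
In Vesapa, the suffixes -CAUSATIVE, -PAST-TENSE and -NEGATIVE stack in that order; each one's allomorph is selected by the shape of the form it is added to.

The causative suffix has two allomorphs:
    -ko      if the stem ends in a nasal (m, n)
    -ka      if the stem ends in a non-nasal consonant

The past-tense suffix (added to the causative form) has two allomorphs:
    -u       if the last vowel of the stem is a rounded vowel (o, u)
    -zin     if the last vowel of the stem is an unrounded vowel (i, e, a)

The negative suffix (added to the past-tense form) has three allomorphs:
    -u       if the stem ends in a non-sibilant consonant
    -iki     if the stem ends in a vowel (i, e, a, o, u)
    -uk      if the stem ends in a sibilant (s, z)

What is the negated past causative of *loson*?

losonkouiki

*loson* — final consonant /n/ (a nasal) → -ko → *losonko*.
Since the last vowel of the causative form *losonko* is /o/ (a rounded vowel), it takes -u, giving *losonkou*.
The past-tense form *losonkou*: final sound = /u/, a vowel → -iki → *losonkouiki*.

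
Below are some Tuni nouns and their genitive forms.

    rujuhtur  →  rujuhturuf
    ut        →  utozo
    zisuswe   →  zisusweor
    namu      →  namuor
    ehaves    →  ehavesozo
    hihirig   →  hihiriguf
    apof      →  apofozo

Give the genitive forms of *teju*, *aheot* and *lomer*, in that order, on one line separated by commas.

Looking at the final sound of each stem: -ozo when the stem ends in a voiceless consonant (*ut*, *ehaves*, *apof*); -uf when the stem ends in a voiced consonant (*rujuhtur*, *hihirig*); -or when the stem ends in a vowel (*zisuswe*, *namu*).
*teju*: final sound = /u/, a vowel → -or → *tejuor*.
The final sound of *aheot* is /t/, which is a voiceless consonant, so the suffix is -ozo, giving *aheotozo*.
Since the final sound of *lomer* is /r/ (a voiced consonant), it takes -uf, giving *lomeruf*.

tejuor, aheotozo, lomeruf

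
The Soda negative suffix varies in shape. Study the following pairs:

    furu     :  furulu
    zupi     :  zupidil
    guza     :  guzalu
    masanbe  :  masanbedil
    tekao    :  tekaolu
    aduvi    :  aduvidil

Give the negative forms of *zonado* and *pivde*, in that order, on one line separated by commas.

zonadolu, pivdedil

The pattern is front/back vowel harmony: -dil when the last vowel of the stem is a front vowel (*zupi*, *masanbe*, *aduvi*); -lu when the last vowel of the stem is a back vowel (*furu*, *guza*, *tekao*).
*zonado*: last vowel = /o/, a back vowel → -lu → *zonadolu*.
The last vowel of *pivde* is /e/, which is a front vowel, so the suffix is -dil, giving *pivdedil*.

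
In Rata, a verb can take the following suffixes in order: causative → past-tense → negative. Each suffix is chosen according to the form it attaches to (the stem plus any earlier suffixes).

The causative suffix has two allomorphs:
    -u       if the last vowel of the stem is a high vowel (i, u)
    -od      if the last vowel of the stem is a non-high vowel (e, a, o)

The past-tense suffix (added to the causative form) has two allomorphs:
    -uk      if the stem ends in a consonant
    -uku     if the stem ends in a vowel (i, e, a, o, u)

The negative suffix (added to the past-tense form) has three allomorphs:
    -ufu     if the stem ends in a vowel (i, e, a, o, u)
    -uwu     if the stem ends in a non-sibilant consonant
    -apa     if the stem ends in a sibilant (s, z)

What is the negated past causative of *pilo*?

piloodukuwu

The last vowel of *pilo* is /o/, which is a non-high vowel, so the causative suffix is -od, giving *pilood*.
The causative form *pilood*: final sound = /d/, a consonant → -uk → *pilooduk*.
The past-tense form *pilooduk*: final sound = /k/, a non-sibilant consonant → -uwu → *piloodukuwu*.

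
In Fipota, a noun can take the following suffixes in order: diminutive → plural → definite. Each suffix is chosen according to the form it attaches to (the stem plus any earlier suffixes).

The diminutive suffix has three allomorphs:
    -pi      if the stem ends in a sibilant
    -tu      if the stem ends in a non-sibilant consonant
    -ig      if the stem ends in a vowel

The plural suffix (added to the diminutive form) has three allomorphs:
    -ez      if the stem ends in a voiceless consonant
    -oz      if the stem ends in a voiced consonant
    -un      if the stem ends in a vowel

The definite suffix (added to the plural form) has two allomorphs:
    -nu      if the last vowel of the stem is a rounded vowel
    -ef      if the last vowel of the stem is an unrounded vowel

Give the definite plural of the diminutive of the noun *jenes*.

The final sound of *jenes* is /s/, which is a sibilant, so the diminutive suffix is -pi, giving *jenespi*.
The final sound of the diminutive form *jenespi* is /i/, which is a vowel, so the plural suffix is -un, giving *jenespiun*.
The plural form *jenespiun*: last vowel = /u/, a rounded vowel → -nu → *jenespiunnu*.

jenespiunnu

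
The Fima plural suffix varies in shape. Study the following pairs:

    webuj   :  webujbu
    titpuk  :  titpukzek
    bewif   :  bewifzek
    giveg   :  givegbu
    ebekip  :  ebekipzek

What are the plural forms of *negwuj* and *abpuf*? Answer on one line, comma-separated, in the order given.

negwujbu, abpufzek

The pattern is voicing of the final consonant: -zek when the stem ends in a voiceless consonant (*titpuk*, *bewif*, *ebekip*); -bu when the stem ends in a voiced consonant (*webuj*, *giveg*).
*negwuj*: final consonant = /j/, voiced → -bu → *negwujbu*.
*abpuf* — final consonant /f/ (voiceless) → -zek → *abpufzek*.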